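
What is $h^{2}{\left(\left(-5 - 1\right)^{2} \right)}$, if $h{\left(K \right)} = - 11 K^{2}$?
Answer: $203233536$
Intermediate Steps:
$h^{2}{\left(\left(-5 - 1\right)^{2} \right)} = \left(- 11 \left(\left(-5 - 1\right)^{2}\right)^{2}\right)^{2} = \left(- 11 \left(\left(-6\right)^{2}\right)^{2}\right)^{2} = \left(- 11 \cdot 36^{2}\right)^{2} = \left(\left(-11\right) 1296\right)^{2} = \left(-14256\right)^{2} = 203233536$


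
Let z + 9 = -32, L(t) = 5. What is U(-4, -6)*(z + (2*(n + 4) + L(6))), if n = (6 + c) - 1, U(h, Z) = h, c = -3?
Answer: 96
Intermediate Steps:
n = 2 (n = (6 - 3) - 1 = 3 - 1 = 2)
z = -41 (z = -9 - 32 = -41)
U(-4, -6)*(z + (2*(n + 4) + L(6))) = -4*(-41 + (2*(2 + 4) + 5)) = -4*(-41 + (2*6 + 5)) = -4*(-41 + (12 + 5)) = -4*(-41 + 17) = -4*(-24) = 96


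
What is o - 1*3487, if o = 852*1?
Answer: -2635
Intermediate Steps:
o = 852
o - 1*3487 = 852 - 1*3487 = 852 - 3487 = -2635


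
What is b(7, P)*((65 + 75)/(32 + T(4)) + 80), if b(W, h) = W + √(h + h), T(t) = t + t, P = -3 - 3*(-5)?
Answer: 1169/2 + 167*√6 ≈ 993.56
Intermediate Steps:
P = 12 (P = -3 + 15 = 12)
T(t) = 2*t
b(W, h) = W + √2*√h (b(W, h) = W + √(2*h) = W + √2*√h)
b(7, P)*((65 + 75)/(32 + T(4)) + 80) = (7 + √2*√12)*((65 + 75)/(32 + 2*4) + 80) = (7 + √2*(2*√3))*(140/(32 + 8) + 80) = (7 + 2*√6)*(140/40 + 80) = (7 + 2*√6)*(140*(1/40) + 80) = (7 + 2*√6)*(7/2 + 80) = (7 + 2*√6)*(167/2) = 1169/2 + 167*√6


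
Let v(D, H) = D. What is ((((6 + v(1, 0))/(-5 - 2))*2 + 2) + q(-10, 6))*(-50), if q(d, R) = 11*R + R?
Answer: -3600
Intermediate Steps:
q(d, R) = 12*R
((((6 + v(1, 0))/(-5 - 2))*2 + 2) + q(-10, 6))*(-50) = ((((6 + 1)/(-5 - 2))*2 + 2) + 12*6)*(-50) = (((7/(-7))*2 + 2) + 72)*(-50) = (((7*(-⅐))*2 + 2) + 72)*(-50) = ((-1*2 + 2) + 72)*(-50) = ((-2 + 2) + 72)*(-50) = (0 + 72)*(-50) = 72*(-50) = -3600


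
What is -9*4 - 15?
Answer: -51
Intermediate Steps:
-9*4 - 15 = -36 - 15 = -51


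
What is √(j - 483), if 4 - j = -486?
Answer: √7 ≈ 2.6458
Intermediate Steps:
j = 490 (j = 4 - 1*(-486) = 4 + 486 = 490)
√(j - 483) = √(490 - 483) = √7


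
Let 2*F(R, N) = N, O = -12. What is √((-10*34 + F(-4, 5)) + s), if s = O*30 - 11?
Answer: I*√2834/2 ≈ 26.618*I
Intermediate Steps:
F(R, N) = N/2
s = -371 (s = -12*30 - 11 = -360 - 11 = -371)
√((-10*34 + F(-4, 5)) + s) = √((-10*34 + (½)*5) - 371) = √((-340 + 5/2) - 371) = √(-675/2 - 371) = √(-1417/2) = I*√2834/2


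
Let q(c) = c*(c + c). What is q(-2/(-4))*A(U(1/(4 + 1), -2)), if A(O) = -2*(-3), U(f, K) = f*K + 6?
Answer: 3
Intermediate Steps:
U(f, K) = 6 + K*f (U(f, K) = K*f + 6 = 6 + K*f)
A(O) = 6
q(c) = 2*c² (q(c) = c*(2*c) = 2*c²)
q(-2/(-4))*A(U(1/(4 + 1), -2)) = (2*(-2/(-4))²)*6 = (2*(-2*(-¼))²)*6 = (2*(½)²)*6 = (2*(¼))*6 = (½)*6 = 3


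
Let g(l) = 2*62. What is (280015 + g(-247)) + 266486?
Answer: 546625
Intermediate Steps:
g(l) = 124
(280015 + g(-247)) + 266486 = (280015 + 124) + 266486 = 280139 + 266486 = 546625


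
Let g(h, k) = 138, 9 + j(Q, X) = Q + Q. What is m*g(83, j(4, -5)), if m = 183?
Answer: 25254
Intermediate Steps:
j(Q, X) = -9 + 2*Q (j(Q, X) = -9 + (Q + Q) = -9 + 2*Q)
m*g(83, j(4, -5)) = 183*138 = 25254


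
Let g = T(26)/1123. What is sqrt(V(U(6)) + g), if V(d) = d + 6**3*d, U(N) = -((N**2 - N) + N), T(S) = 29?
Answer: I*sqrt(9851907181)/1123 ≈ 88.385*I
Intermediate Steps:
U(N) = -N**2
V(d) = 217*d (V(d) = d + 216*d = 217*d)
g = 29/1123 ≈ 0.025824
sqrt(V(U(6)) + g) = sqrt(217*(-1*6**2) + 29/1123) = sqrt(217*(-1*36) + 29/1123) = sqrt(217*(-36) + 29/1123) = sqrt(-7812 + 29/1123) = sqrt(-8772847/1123) = I*sqrt(9851907181)/1123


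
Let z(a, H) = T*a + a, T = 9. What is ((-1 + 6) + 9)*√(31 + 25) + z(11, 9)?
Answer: 110 + 28*√14 ≈ 214.77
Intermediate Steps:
z(a, H) = 10*a (z(a, H) = 9*a + a = 10*a)
((-1 + 6) + 9)*√(31 + 25) + z(11, 9) = ((-1 + 6) + 9)*√(31 + 25) + 10*11 = (5 + 9)*√56 + 110 = 14*(2*√14) + 110 = 28*√14 + 110 = 110 + 28*√14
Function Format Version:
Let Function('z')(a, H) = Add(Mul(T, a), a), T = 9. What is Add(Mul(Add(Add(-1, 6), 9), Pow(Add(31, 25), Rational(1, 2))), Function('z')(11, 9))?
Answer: Add(110, Mul(28, Pow(14, Rational(1, 2)))) ≈ 214.77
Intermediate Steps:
Function('z')(a, H) = Mul(10, a) (Function('z')(a, H) = Add(Mul(9, a), a) = Mul(10, a))
Add(Mul(Add(Add(-1, 6), 9), Pow(Add(31, 25), Rational(1, 2))), Function('z')(11, 9)) = Add(Mul(Add(Add(-1, 6), 9), Pow(Add(31, 25), Rational(1, 2))), Mul(10, 11)) = Add(Mul(Add(5, 9), Pow(56, Rational(1, 2))), 110) = Add(Mul(14, Mul(2, Pow(14, Rational(1, 2)))), 110) = Add(Mul(28, Pow(14, Rational(1, 2))), 110) = Add(110, Mul(28, Pow(14, Rational(1, 2))))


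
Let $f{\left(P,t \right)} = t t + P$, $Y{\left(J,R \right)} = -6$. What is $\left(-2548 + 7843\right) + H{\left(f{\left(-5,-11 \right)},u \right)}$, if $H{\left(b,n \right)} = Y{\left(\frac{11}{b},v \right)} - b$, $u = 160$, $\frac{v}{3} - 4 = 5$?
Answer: $5173$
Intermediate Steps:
$v = 27$ ($v = 12 + 3 \cdot 5 = 12 + 15 = 27$)
$f{\left(P,t \right)} = P + t^{2}$ ($f{\left(P,t \right)} = t^{2} + P = P + t^{2}$)
$H{\left(b,n \right)} = -6 - b$
$\left(-2548 + 7843\right) + H{\left(f{\left(-5,-11 \right)},u \right)} = \left(-2548 + 7843\right) - 122 = 5295 - 122 = 5173$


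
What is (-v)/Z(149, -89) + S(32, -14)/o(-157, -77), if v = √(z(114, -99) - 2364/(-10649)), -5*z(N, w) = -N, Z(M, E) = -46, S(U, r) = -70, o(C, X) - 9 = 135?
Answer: -35/72 + √65268040470/2449270 ≈ -0.38180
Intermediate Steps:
o(C, X) = 144 (o(C, X) = 9 + 135 = 144)
z(N, w) = N/5 (z(N, w) = -(-1)*N/5 = N/5)
v = √65268040470/53245 (v = √((⅕)*114 - 2364/(-10649)) = √(114/5 - 2364*(-1/10649)) = √(114/5 + 2364/10649) = √(1225806/53245) = √65268040470/53245 ≈ 4.7981)
(-v)/Z(149, -89) + S(32, -14)/o(-157, -77) = -√65268040470/53245/(-46) - 70/144 = -√65268040470/53245*(-1/46) - 70*1/144 = √65268040470/2449270 - 35/72 = -35/72 + √65268040470/2449270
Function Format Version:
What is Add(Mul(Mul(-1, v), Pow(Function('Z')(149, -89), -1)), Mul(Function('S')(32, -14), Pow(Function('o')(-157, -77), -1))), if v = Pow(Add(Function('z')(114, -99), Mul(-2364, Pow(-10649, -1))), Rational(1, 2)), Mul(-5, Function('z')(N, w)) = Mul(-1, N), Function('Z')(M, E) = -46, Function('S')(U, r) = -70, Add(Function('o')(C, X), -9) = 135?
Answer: Add(Rational(-35, 72), Mul(Rational(1, 2449270), Pow(65268040470, Rational(1, 2)))) ≈ -0.38180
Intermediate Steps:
Function('o')(C, X) = 144 (Function('o')(C, X) = Add(9, 135) = 144)
Function('z')(N, w) = Mul(Rational(1, 5), N) (Function('z')(N, w) = Mul(Rational(-1, 5), Mul(-1, N)) = Mul(Rational(1, 5), N))
v = Mul(Rational(1, 53245), Pow(65268040470, Rational(1, 2))) (v = Pow(Add(Mul(Rational(1, 5), 114), Mul(-2364, Pow(-10649, -1))), Rational(1, 2)) = Pow(Add(Rational(114, 5), Mul(-2364, Rational(-1, 10649))), Rational(1, 2)) = Pow(Add(Rational(114, 5), Rational(2364, 10649)), Rational(1, 2)) = Pow(Rational(1225806, 53245), Rational(1, 2)) = Mul(Rational(1, 53245), Pow(65268040470, Rational(1, 2))) ≈ 4.7981)
Add(Mul(Mul(-1, v), Pow(Function('Z')(149, -89), -1)), Mul(Function('S')(32, -14), Pow(Function('o')(-157, -77), -1))) = Add(Mul(Mul(-1, Mul(Rational(1, 53245), Pow(65268040470, Rational(1, 2)))), Pow(-46, -1)), Mul(-70, Pow(144, -1))) = Add(Mul(Mul(Rational(-1, 53245), Pow(65268040470, Rational(1, 2))), Rational(-1, 46)), Mul(-70, Rational(1, 144))) = Add(Mul(Rational(1, 2449270), Pow(65268040470, Rational(1, 2))), Rational(-35, 72)) = Add(Rational(-35, 72), Mul(Rational(1, 2449270), Pow(65268040470, Rational(1, 2))))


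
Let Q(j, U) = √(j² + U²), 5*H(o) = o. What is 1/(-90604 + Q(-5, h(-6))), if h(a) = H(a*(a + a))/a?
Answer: -2265100/205227119631 - 5*√769/205227119631 ≈ -1.1038e-5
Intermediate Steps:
H(o) = o/5
h(a) = 2*a/5 (h(a) = ((a*(a + a))/5)/a = ((a*(2*a))/5)/a = ((2*a²)/5)/a = (2*a²/5)/a = 2*a/5)
Q(j, U) = √(U² + j²)
1/(-90604 + Q(-5, h(-6))) = 1/(-90604 + √(((⅖)*(-6))² + (-5)²)) = 1/(-90604 + √((-12/5)² + 25)) = 1/(-90604 + √(144/25 + 25)) = 1/(-90604 + √(769/25)) = 1/(-90604 + √769/5)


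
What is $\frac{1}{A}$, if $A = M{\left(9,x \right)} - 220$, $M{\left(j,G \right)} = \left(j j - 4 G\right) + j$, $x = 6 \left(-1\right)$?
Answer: $- \frac{1}{106} \approx -0.009434$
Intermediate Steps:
$x = -6$
$M{\left(j,G \right)} = j + j^{2} - 4 G$ ($M{\left(j,G \right)} = \left(j^{2} - 4 G\right) + j = j + j^{2} - 4 G$)
$A = -106$ ($A = \left(9 + 9^{2} - -24\right) - 220 = \left(9 + 81 + 24\right) - 220 = 114 - 220 = -106$)
$\frac{1}{A} = \frac{1}{-106} = - \frac{1}{106}$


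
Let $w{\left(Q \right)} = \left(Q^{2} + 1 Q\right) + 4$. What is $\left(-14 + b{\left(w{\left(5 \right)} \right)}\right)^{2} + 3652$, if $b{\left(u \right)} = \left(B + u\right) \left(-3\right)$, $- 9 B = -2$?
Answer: $\frac{155368}{9} \approx 17263.0$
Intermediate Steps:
$B = \frac{2}{9}$ ($B = \left(- \frac{1}{9}\right) \left(-2\right) = \frac{2}{9} \approx 0.22222$)
$w{\left(Q \right)} = 4 + Q + Q^{2}$ ($w{\left(Q \right)} = \left(Q^{2} + Q\right) + 4 = \left(Q + Q^{2}\right) + 4 = 4 + Q + Q^{2}$)
$b{\left(u \right)} = - \frac{2}{3} - 3 u$ ($b{\left(u \right)} = \left(\frac{2}{9} + u\right) \left(-3\right) = - \frac{2}{3} - 3 u$)
$\left(-14 + b{\left(w{\left(5 \right)} \right)}\right)^{2} + 3652 = \left(-14 - \left(\frac{2}{3} + 3 \left(4 + 5 + 5^{2}\right)\right)\right)^{2} + 3652 = \left(-14 - \left(\frac{2}{3} + 3 \left(4 + 5 + 25\right)\right)\right)^{2} + 3652 = \left(-14 - \frac{308}{3}\right)^{2} + 3652 = \left(- \frac{350}{3}\right)^{2} + 3652 = \frac{122500}{9} + 3652 = \frac{155368}{9}$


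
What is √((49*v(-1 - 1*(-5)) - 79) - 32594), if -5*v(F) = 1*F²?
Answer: I*√820745/5 ≈ 181.19*I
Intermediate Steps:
v(F) = -F²/5
√((49*v(-1 - 1*(-5)) - 79) - 32594) = √((49*(-(-1 - 1*(-5))²/5) - 79) - 32594) = √((49*(-(-1 + 5)²/5) - 79) - 32594) = √((49*(-⅕*4²) - 79) - 32594) = √((49*(-⅕*16) - 79) - 32594) = √((49*(-16/5) - 79) - 32594) = √((-784/5 - 79) - 32594) = √(-1179/5 - 32594) = √(-164149/5) = I*√820745/5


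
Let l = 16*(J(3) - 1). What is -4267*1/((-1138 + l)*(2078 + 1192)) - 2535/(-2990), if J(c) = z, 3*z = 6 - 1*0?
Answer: 4214263/4963860 ≈ 0.84899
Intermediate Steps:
z = 2 (z = (6 - 1*0)/3 = (6 + 0)/3 = (⅓)*6 = 2)
J(c) = 2
l = 16 (l = 16*(2 - 1) = 16*1 = 16)
-4267*1/((-1138 + l)*(2078 + 1192)) - 2535/(-2990) = -4267*1/((-1138 + 16)*(2078 + 1192)) - 2535/(-2990) = -4267/(3270*(-1122)) - 2535*(-1/2990) = -4267/(-3668940) + 39/46 = -4267*(-1/3668940) + 39/46 = 251/215820 + 39/46 = 4214263/4963860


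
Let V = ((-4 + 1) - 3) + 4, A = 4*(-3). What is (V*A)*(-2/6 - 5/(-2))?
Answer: 52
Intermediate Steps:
A = -12
V = -2 (V = (-3 - 3) + 4 = -6 + 4 = -2)
(V*A)*(-2/6 - 5/(-2)) = (-2*(-12))*(-2/6 - 5/(-2)) = 24*(-2*1/6 - 5*(-1/2)) = 24*(-1/3 + 5/2) = 24*(13/6) = 52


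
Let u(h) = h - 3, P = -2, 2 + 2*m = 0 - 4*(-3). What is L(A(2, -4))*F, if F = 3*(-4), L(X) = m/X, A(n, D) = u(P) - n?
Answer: 60/7 ≈ 8.5714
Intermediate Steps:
m = 5 (m = -1 + (0 - 4*(-3))/2 = -1 + (0 + 12)/2 = -1 + (1/2)*12 = -1 + 6 = 5)
u(h) = -3 + h
A(n, D) = -5 - n (A(n, D) = (-3 - 2) - n = -5 - n)
L(X) = 5/X
F = -12
L(A(2, -4))*F = (5/(-5 - 1*2))*(-12) = (5/(-5 - 2))*(-12) = (5/(-7))*(-12) = (5*(-1/7))*(-12) = -5/7*(-12) = 60/7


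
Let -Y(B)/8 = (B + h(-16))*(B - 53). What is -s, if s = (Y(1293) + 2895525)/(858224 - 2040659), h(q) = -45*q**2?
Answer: 6956491/78829 ≈ 88.248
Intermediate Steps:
Y(B) = -8*(-11520 + B)*(-53 + B) (Y(B) = -8*(B - 45*(-16)**2)*(B - 53) = -8*(B - 45*256)*(-53 + B) = -8*(B - 11520)*(-53 + B) = -8*(-11520 + B)*(-53 + B))
s = -6956491/78829 (s = ((-4884480 - 8*1293**2 + 92584*1293) + 2895525)/(858224 - 2040659) = ((-4884480 - 8*1671849 + 119711112) + 2895525)/(-1182435) = ((-4884480 - 13374792 + 119711112) + 2895525)*(-1/1182435) = (101451840 + 2895525)*(-1/1182435) = 104347365*(-1/1182435) = -6956491/78829 ≈ -88.248)
-s = -1*(-6956491/78829) = 6956491/78829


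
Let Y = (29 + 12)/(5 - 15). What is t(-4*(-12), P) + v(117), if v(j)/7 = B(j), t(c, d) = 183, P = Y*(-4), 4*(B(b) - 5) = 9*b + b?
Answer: 4531/2 ≈ 2265.5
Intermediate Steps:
Y = -41/10 (Y = 41/(-10) = 41*(-1/10) = -41/10 ≈ -4.1000)
B(b) = 5 + 5*b/2 (B(b) = 5 + (9*b + b)/4 = 5 + (10*b)/4 = 5 + 5*b/2)
P = 82/5 (P = -41/10*(-4) = 82/5 ≈ 16.400)
v(j) = 35 + 35*j/2 (v(j) = 7*(5 + 5*j/2) = 35 + 35*j/2)
t(-4*(-12), P) + v(117) = 183 + (35 + (35/2)*117) = 183 + (35 + 4095/2) = 183 + 4165/2 = 4531/2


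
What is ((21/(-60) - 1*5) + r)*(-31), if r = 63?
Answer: -35743/20 ≈ -1787.2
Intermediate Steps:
((21/(-60) - 1*5) + r)*(-31) = ((21/(-60) - 1*5) + 63)*(-31) = ((21*(-1/60) - 5) + 63)*(-31) = ((-7/20 - 5) + 63)*(-31) = (-107/20 + 63)*(-31) = (1153/20)*(-31) = -35743/20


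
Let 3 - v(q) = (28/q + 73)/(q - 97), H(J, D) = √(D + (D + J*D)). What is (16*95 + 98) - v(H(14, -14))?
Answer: (12919*√14 + 313164*I)/(2*(4*√14 + 97*I)) ≈ 1614.3 - 0.09458*I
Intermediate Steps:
H(J, D) = √(2*D + D*J) (H(J, D) = √(D + (D + D*J)) = √(2*D + D*J))
v(q) = 3 - (73 + 28/q)/(-97 + q) (v(q) = 3 - (28/q + 73)/(q - 97) = 3 - (73 + 28/q)/(-97 + q))
(16*95 + 98) - v(H(14, -14)) = (16*95 + 98) - (-28 - 364*I*√14*√(2 + 14) + 3*(√(-14*(2 + 14)))²)/((√(-14*(2 + 14)))*(-97 + √(-14*(2 + 14)))) = (1520 + 98) - (-28 - 364*4*I*√14 + 3*(√(-14*16))²)/((√(-14*16))*(-97 + √(-14*16))) = 1618 - (-28 - 1456*I*√14 + 3*(√(-224))²)/((√(-224))*(-97 + √(-224))) = 1618 - (-28 - 1456*I*√14 + 3*(4*I*√14)²)/((4*I*√14)*(-97 + 4*I*√14)) = 1618 - (-I*√14/56)*(-28 - 1456*I*√14 + 3*(-224))/(-97 + 4*I*√14) = 1618 - (-I*√14/56)*(-28 - 1456*I*√14 - 672)/(-97 + 4*I*√14) = 1618 - (-I*√14/56)*(-700 - 1456*I*√14)/(-97 + 4*I*√14) = 1618 - (-1)*I*√14*(-700 - 1456*I*√14)/(56*(-97 + 4*I*√14)) = 1618 + I*√14*(-700 - 1456*I*√14)/(56*(-97 + 4*I*√14))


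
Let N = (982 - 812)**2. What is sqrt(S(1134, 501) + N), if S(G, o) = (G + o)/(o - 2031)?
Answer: sqrt(300664482)/102 ≈ 170.00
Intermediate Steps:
N = 28900 (N = 170**2 = 28900)
S(G, o) = (G + o)/(-2031 + o)
sqrt(S(1134, 501) + N) = sqrt((1134 + 501)/(-2031 + 501) + 28900) = sqrt(1635/(-1530) + 28900) = sqrt(-1/1530*1635 + 28900) = sqrt(-109/102 + 28900) = sqrt(2947691/102) = sqrt(300664482)/102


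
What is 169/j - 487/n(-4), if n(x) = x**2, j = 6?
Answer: -109/48 ≈ -2.2708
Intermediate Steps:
169/j - 487/n(-4) = 169/6 - 487/((-4)**2) = 169*(1/6) - 487/16 = 169/6 - 487*1/16 = 169/6 - 487/16 = -109/48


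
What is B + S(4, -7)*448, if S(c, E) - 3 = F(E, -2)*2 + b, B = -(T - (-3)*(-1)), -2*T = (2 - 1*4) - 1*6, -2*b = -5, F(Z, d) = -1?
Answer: 1567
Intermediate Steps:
b = 5/2 (b = -½*(-5) = 5/2 ≈ 2.5000)
T = 4 (T = -((2 - 1*4) - 1*6)/2 = -((2 - 4) - 6)/2 = -(-2 - 6)/2 = -½*(-8) = 4)
B = -1 (B = -(4 - (-3)*(-1)) = -(4 - 1*3) = -(4 - 3) = -1*1 = -1)
S(c, E) = 7/2 (S(c, E) = 3 + (-1*2 + 5/2) = 3 + (-2 + 5/2) = 3 + ½ = 7/2)
B + S(4, -7)*448 = -1 + (7/2)*448 = -1 + 1568 = 1567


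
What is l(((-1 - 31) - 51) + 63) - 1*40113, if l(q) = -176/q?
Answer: -200521/5 ≈ -40104.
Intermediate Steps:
l(((-1 - 31) - 51) + 63) - 1*40113 = -176/(((-1 - 31) - 51) + 63) - 1*40113 = -176/((-32 - 51) + 63) - 40113 = -176/(-83 + 63) - 40113 = -176/(-20) - 40113 = -176*(-1/20) - 40113 = 44/5 - 40113 = -200521/5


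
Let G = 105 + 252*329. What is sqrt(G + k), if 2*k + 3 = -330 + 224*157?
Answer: sqrt(401722)/2 ≈ 316.91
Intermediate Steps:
k = 34835/2 (k = -3/2 + (-330 + 224*157)/2 = -3/2 + (-330 + 35168)/2 = -3/2 + (1/2)*34838 = -3/2 + 17419 = 34835/2 ≈ 17418.)
G = 83013 (G = 105 + 82908 = 83013)
sqrt(G + k) = sqrt(83013 + 34835/2) = sqrt(200861/2) = sqrt(401722)/2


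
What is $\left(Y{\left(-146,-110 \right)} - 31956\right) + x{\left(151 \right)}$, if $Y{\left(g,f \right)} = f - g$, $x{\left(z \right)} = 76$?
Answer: $-31844$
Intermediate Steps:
$\left(Y{\left(-146,-110 \right)} - 31956\right) + x{\left(151 \right)} = \left(\left(-110 - -146\right) - 31956\right) + 76 = \left(\left(-110 + 146\right) - 31956\right) + 76 = \left(36 - 31956\right) + 76 = -31920 + 76 = -31844$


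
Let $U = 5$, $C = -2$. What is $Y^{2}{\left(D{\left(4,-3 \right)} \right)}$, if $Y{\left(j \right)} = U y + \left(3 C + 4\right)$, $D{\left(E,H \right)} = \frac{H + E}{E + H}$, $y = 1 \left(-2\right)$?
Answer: $144$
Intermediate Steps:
$y = -2$
$D{\left(E,H \right)} = 1$ ($D{\left(E,H \right)} = \frac{E + H}{E + H} = 1$)
$Y{\left(j \right)} = -12$ ($Y{\left(j \right)} = 5 \left(-2\right) + \left(3 \left(-2\right) + 4\right) = -10 + \left(-6 + 4\right) = -10 - 2 = -12$)
$Y^{2}{\left(D{\left(4,-3 \right)} \right)} = \left(-12\right)^{2} = 144$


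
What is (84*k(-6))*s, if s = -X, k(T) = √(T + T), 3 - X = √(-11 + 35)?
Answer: 504*I*(-√3 + 2*√2) ≈ 552.57*I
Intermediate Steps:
X = 3 - 2*√6 (X = 3 - √(-11 + 35) = 3 - √24 = 3 - 2*√6 ≈ -1.8990)
k(T) = √2*√T (k(T) = √(2*T) = √2*√T)
s = -3 + 2*√6 (s = -(3 - 2*√6) = -3 + 2*√6 ≈ 1.8990)
(84*k(-6))*s = (84*(√2*√(-6)))*(-3 + 2*√6) = (84*(√2*(I*√6)))*(-3 + 2*√6) = (84*(2*I*√3))*(-3 + 2*√6) = (168*I*√3)*(-3 + 2*√6) = 168*I*√3*(-3 + 2*√6)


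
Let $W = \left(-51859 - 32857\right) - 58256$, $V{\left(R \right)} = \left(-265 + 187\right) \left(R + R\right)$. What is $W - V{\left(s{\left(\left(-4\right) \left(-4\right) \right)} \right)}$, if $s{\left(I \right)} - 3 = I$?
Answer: $-140008$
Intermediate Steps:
$s{\left(I \right)} = 3 + I$
$V{\left(R \right)} = - 156 R$ ($V{\left(R \right)} = - 78 \cdot 2 R = - 156 R$)
$W = -142972$ ($W = -84716 - 58256 = -142972$)
$W - V{\left(s{\left(\left(-4\right) \left(-4\right) \right)} \right)} = -142972 - - 156 \left(3 - -16\right) = -142972 - - 156 \left(3 + 16\right) = -142972 - \left(-156\right) 19 = -142972 - -2964 = -142972 + 2964 = -140008$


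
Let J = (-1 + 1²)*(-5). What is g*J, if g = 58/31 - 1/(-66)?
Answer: 0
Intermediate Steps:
g = 3859/2046 (g = 58*(1/31) - 1*(-1/66) = 58/31 + 1/66 = 3859/2046 ≈ 1.8861)
J = 0 (J = (-1 + 1)*(-5) = 0*(-5) = 0)
g*J = (3859/2046)*0 = 0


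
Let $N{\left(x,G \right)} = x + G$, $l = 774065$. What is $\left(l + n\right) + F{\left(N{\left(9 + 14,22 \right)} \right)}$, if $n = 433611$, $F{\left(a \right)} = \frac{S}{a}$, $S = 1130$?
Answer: $\frac{10869310}{9} \approx 1.2077 \cdot 10^{6}$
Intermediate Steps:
$N{\left(x,G \right)} = G + x$
$F{\left(a \right)} = \frac{1130}{a}$
$\left(l + n\right) + F{\left(N{\left(9 + 14,22 \right)} \right)} = \left(774065 + 433611\right) + \frac{1130}{22 + \left(9 + 14\right)} = 1207676 + \frac{1130}{22 + 23} = 1207676 + \frac{1130}{45} = 1207676 + 1130 \cdot \frac{1}{45} = 1207676 + \frac{226}{9} = \frac{10869310}{9}$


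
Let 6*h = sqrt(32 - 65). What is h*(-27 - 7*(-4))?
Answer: I*sqrt(33)/6 ≈ 0.95743*I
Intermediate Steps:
h = I*sqrt(33)/6 (h = sqrt(32 - 65)/6 = sqrt(-33)/6 = (I*sqrt(33))/6 = I*sqrt(33)/6 ≈ 0.95743*I)
h*(-27 - 7*(-4)) = (I*sqrt(33)/6)*(-27 - 7*(-4)) = (I*sqrt(33)/6)*(-27 + 28) = (I*sqrt(33)/6)*1 = I*sqrt(33)/6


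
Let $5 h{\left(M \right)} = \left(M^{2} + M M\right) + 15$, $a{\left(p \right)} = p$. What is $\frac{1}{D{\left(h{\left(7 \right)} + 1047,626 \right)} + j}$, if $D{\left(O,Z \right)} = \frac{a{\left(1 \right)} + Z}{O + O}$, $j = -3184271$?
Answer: $- \frac{10696}{34058959481} \approx -3.1404 \cdot 10^{-7}$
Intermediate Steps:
$h{\left(M \right)} = 3 + \frac{2 M^{2}}{5}$ ($h{\left(M \right)} = \frac{\left(M^{2} + M M\right) + 15}{5} = \frac{\left(M^{2} + M^{2}\right) + 15}{5} = \frac{2 M^{2} + 15}{5} = \frac{15 + 2 M^{2}}{5} = 3 + \frac{2 M^{2}}{5}$)
$D{\left(O,Z \right)} = \frac{1 + Z}{2 O}$ ($D{\left(O,Z \right)} = \frac{1 + Z}{O + O} = \frac{1 + Z}{2 O}$)
$\frac{1}{D{\left(h{\left(7 \right)} + 1047,626 \right)} + j} = \frac{1}{\frac{1 + 626}{2 \left(\left(3 + \frac{2 \cdot 7^{2}}{5}\right) + 1047\right)} - 3184271} = \frac{1}{\frac{1}{2} \frac{1}{\left(3 + \frac{2}{5} \cdot 49\right) + 1047} \cdot 627 - 3184271} = \frac{1}{\frac{1}{2} \frac{1}{\left(3 + \frac{98}{5}\right) + 1047} \cdot 627 - 3184271} = \frac{1}{\frac{1}{2} \frac{1}{\frac{113}{5} + 1047} \cdot 627 - 3184271} = \frac{1}{\frac{1}{2} \frac{1}{\frac{5348}{5}} \cdot 627 - 3184271} = \frac{1}{\frac{1}{2} \cdot \frac{5}{5348} \cdot 627 - 3184271} = \frac{1}{\frac{3135}{10696} - 3184271} = \frac{1}{- \frac{34058959481}{10696}} = - \frac{10696}{34058959481}$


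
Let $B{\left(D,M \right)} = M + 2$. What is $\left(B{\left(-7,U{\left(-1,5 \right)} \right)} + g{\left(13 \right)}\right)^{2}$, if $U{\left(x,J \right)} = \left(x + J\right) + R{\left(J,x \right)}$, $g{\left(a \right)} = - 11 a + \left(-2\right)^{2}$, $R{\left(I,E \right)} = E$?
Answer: $17956$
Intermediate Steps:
$g{\left(a \right)} = 4 - 11 a$ ($g{\left(a \right)} = - 11 a + 4 = 4 - 11 a$)
$U{\left(x,J \right)} = J + 2 x$ ($U{\left(x,J \right)} = \left(x + J\right) + x = \left(J + x\right) + x = J + 2 x$)
$B{\left(D,M \right)} = 2 + M$
$\left(B{\left(-7,U{\left(-1,5 \right)} \right)} + g{\left(13 \right)}\right)^{2} = \left(\left(2 + \left(5 + 2 \left(-1\right)\right)\right) + \left(4 - 143\right)\right)^{2} = \left(\left(2 + \left(5 - 2\right)\right) + \left(4 - 143\right)\right)^{2} = \left(\left(2 + 3\right) - 139\right)^{2} = \left(5 - 139\right)^{2} = \left(-134\right)^{2} = 17956$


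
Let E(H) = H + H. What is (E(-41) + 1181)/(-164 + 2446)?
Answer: 157/326 ≈ 0.48160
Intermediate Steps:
E(H) = 2*H
(E(-41) + 1181)/(-164 + 2446) = (2*(-41) + 1181)/(-164 + 2446) = (-82 + 1181)/2282 = 1099*(1/2282) = 157/326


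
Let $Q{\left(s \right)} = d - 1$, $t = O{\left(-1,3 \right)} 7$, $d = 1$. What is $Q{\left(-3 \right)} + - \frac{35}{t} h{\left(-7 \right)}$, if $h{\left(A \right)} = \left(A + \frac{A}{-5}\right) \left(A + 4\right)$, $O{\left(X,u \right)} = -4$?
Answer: $21$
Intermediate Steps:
$t = -28$ ($t = \left(-4\right) 7 = -28$)
$Q{\left(s \right)} = 0$ ($Q{\left(s \right)} = 1 - 1 = 0$)
$h{\left(A \right)} = \frac{4 A \left(4 + A\right)}{5}$ ($h{\left(A \right)} = \left(A + A \left(- \frac{1}{5}\right)\right) \left(4 + A\right) = \left(A - \frac{A}{5}\right) \left(4 + A\right) = \frac{4 A}{5} \left(4 + A\right) = \frac{4 A \left(4 + A\right)}{5}$)
$Q{\left(-3 \right)} + - \frac{35}{t} h{\left(-7 \right)} = 0 + - \frac{35}{-28} \cdot \frac{4}{5} \left(-7\right) \left(4 - 7\right) = 0 + \left(-35\right) \left(- \frac{1}{28}\right) \frac{4}{5} \left(-7\right) \left(-3\right) = 0 + \frac{5}{4} \cdot \frac{84}{5} = 0 + 21 = 21$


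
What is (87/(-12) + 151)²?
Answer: 330625/16 ≈ 20664.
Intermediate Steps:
(87/(-12) + 151)² = (87*(-1/12) + 151)² = (-29/4 + 151)² = (575/4)² = 330625/16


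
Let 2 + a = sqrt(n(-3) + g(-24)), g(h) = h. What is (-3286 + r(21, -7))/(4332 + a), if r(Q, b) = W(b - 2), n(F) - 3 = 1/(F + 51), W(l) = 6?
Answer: -681715200/899948207 + 13120*I*sqrt(3021)/899948207 ≈ -0.7575 + 0.00080129*I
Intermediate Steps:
n(F) = 3 + 1/(51 + F) (n(F) = 3 + 1/(F + 51) = 3 + 1/(51 + F))
r(Q, b) = 6
a = -2 + I*sqrt(3021)/12 (a = -2 + sqrt((154 + 3*(-3))/(51 - 3) - 24) = -2 + sqrt((154 - 9)/48 - 24) = -2 + sqrt((1/48)*145 - 24) = -2 + sqrt(145/48 - 24) = -2 + sqrt(-1007/48) = -2 + I*sqrt(3021)/12 ≈ -2.0 + 4.5803*I)
(-3286 + r(21, -7))/(4332 + a) = (-3286 + 6)/(4332 + (-2 + I*sqrt(3021)/12)) = -3280/(4330 + I*sqrt(3021)/12)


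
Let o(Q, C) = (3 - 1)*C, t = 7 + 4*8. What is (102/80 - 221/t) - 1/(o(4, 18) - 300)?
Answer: -724/165 ≈ -4.3879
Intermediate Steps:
t = 39 (t = 7 + 32 = 39)
o(Q, C) = 2*C
(102/80 - 221/t) - 1/(o(4, 18) - 300) = (102/80 - 221/39) - 1/(2*18 - 300) = (102*(1/80) - 221*1/39) - 1/(36 - 300) = (51/40 - 17/3) - 1/(-264) = -527/120 - 1*(-1/264) = -527/120 + 1/264 = -724/165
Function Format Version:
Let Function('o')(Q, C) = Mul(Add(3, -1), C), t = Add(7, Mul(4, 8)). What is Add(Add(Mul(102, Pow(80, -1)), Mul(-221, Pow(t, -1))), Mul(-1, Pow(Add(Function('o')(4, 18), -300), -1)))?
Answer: Rational(-724, 165) ≈ -4.3879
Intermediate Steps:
t = 39 (t = Add(7, 32) = 39)
Function('o')(Q, C) = Mul(2, C)
Add(Add(Mul(102, Pow(80, -1)), Mul(-221, Pow(t, -1))), Mul(-1, Pow(Add(Function('o')(4, 18), -300), -1))) = Add(Add(Mul(102, Pow(80, -1)), Mul(-221, Pow(39, -1))), Mul(-1, Pow(Add(Mul(2, 18), -300), -1))) = Add(Add(Mul(102, Rational(1, 80)), Mul(-221, Rational(1, 39))), Mul(-1, Pow(Add(36, -300), -1))) = Add(Add(Rational(51, 40), Rational(-17, 3)), Mul(-1, Pow(-264, -1))) = Add(Rational(-527, 120), Mul(-1, Rational(-1, 264))) = Add(Rational(-527, 120), Rational(1, 264)) = Rational(-724, 165)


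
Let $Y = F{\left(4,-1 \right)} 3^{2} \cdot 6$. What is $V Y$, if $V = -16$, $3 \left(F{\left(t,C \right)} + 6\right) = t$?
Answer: $4032$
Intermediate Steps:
$F{\left(t,C \right)} = -6 + \frac{t}{3}$
$Y = -252$ ($Y = \left(-6 + \frac{1}{3} \cdot 4\right) 3^{2} \cdot 6 = \left(-6 + \frac{4}{3}\right) 9 \cdot 6 = \left(- \frac{14}{3}\right) 9 \cdot 6 = \left(-42\right) 6 = -252$)
$V Y = \left(-16\right) \left(-252\right) = 4032$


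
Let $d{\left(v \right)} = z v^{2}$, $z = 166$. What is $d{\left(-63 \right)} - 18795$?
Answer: $640059$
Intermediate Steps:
$d{\left(v \right)} = 166 v^{2}$
$d{\left(-63 \right)} - 18795 = 166 \left(-63\right)^{2} - 18795 = 166 \cdot 3969 - 18795 = 658854 - 18795 = 640059$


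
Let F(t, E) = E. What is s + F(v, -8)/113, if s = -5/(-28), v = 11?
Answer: 341/3164 ≈ 0.10777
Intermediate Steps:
s = 5/28 (s = -5*(-1/28) = 5/28 ≈ 0.17857)
s + F(v, -8)/113 = 5/28 - 8/113 = 341/3164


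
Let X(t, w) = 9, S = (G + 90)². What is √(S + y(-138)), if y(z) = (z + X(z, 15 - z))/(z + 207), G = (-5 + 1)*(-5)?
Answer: √6399911/23 ≈ 109.99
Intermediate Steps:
G = 20 (G = -4*(-5) = 20)
S = 12100 (S = (20 + 90)² = 110² = 12100)
y(z) = (9 + z)/(207 + z) (y(z) = (z + 9)/(z + 207) = (9 + z)/(207 + z))
√(S + y(-138)) = √(12100 + (9 - 138)/(207 - 138)) = √(12100 - 129/69) = √(12100 + (1/69)*(-129)) = √(12100 - 43/23) = √(278257/23) = √6399911/23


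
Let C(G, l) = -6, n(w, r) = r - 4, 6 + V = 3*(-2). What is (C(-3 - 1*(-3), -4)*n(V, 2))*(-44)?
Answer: -528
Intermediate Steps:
V = -12 (V = -6 + 3*(-2) = -6 - 6 = -12)
n(w, r) = -4 + r
(C(-3 - 1*(-3), -4)*n(V, 2))*(-44) = -6*(-4 + 2)*(-44) = -6*(-2)*(-44) = 12*(-44) = -528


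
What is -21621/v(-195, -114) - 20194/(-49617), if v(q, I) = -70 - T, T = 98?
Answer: 358720583/2778552 ≈ 129.10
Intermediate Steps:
v(q, I) = -168 (v(q, I) = -70 - 1*98 = -70 - 98 = -168)
-21621/v(-195, -114) - 20194/(-49617) = -21621/(-168) - 20194/(-49617) = -21621*(-1/168) - 20194*(-1/49617) = 7207/56 + 20194/49617 = 358720583/2778552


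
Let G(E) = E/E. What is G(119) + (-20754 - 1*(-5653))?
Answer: -15100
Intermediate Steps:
G(E) = 1
G(119) + (-20754 - 1*(-5653)) = 1 + (-20754 - 1*(-5653)) = 1 + (-20754 + 5653) = 1 - 15101 = -15100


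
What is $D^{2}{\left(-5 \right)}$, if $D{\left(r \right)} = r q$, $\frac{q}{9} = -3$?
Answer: $18225$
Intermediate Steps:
$q = -27$ ($q = 9 \left(-3\right) = -27$)
$D{\left(r \right)} = - 27 r$ ($D{\left(r \right)} = r \left(-27\right) = - 27 r$)
$D^{2}{\left(-5 \right)} = \left(\left(-27\right) \left(-5\right)\right)^{2} = 135^{2} = 18225$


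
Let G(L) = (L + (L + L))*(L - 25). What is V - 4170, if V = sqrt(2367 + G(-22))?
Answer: -4170 + sqrt(5469) ≈ -4096.0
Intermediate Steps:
G(L) = 3*L*(-25 + L) (G(L) = (L + 2*L)*(-25 + L) = (3*L)*(-25 + L) = 3*L*(-25 + L))
V = sqrt(5469) (V = sqrt(2367 + 3*(-22)*(-25 - 22)) = sqrt(2367 + 3*(-22)*(-47)) = sqrt(2367 + 3102) = sqrt(5469) ≈ 73.953)
V - 4170 = sqrt(5469) - 4170 = -4170 + sqrt(5469)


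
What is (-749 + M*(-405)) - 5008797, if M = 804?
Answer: -5335166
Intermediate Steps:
(-749 + M*(-405)) - 5008797 = (-749 + 804*(-405)) - 5008797 = (-749 - 325620) - 5008797 = -326369 - 5008797 = -5335166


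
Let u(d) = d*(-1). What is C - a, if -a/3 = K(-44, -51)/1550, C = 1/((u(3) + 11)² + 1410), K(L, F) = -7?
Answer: -7351/571175 ≈ -0.012870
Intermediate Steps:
u(d) = -d
C = 1/1474 (C = 1/((-1*3 + 11)² + 1410) = 1/((-3 + 11)² + 1410) = 1/(8² + 1410) = 1/(64 + 1410) = 1/1474 ≈ 0.00067843)
a = 21/1550 (a = -(-21)/1550 = -3*(-7/1550) = 21/1550 ≈ 0.013548)
C - a = 1/1474 - 1*21/1550 = 1/1474 - 21/1550 = -7351/571175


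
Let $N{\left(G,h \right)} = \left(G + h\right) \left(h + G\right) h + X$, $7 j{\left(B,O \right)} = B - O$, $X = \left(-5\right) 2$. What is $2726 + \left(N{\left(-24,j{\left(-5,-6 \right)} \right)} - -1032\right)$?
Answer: $\frac{1313453}{343} \approx 3829.3$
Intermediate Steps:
$X = -10$
$j{\left(B,O \right)} = - \frac{O}{7} + \frac{B}{7}$ ($j{\left(B,O \right)} = \frac{B - O}{7} = - \frac{O}{7} + \frac{B}{7}$)
$N{\left(G,h \right)} = -10 + h \left(G + h\right)^{2}$ ($N{\left(G,h \right)} = \left(G + h\right) \left(h + G\right) h - 10 = \left(G + h\right) \left(G + h\right) h - 10 = \left(G + h\right)^{2} h - 10 = h \left(G + h\right)^{2} - 10 = -10 + h \left(G + h\right)^{2}$)
$2726 + \left(N{\left(-24,j{\left(-5,-6 \right)} \right)} - -1032\right) = 2726 - \left(-1022 - \left(\left(- \frac{1}{7}\right) \left(-6\right) + \frac{1}{7} \left(-5\right)\right) \left(-24 + \left(\left(- \frac{1}{7}\right) \left(-6\right) + \frac{1}{7} \left(-5\right)\right)\right)^{2}\right) = 2726 + \left(\left(-10 + \left(\frac{6}{7} - \frac{5}{7}\right) \left(-24 + \left(\frac{6}{7} - \frac{5}{7}\right)\right)^{2}\right) + 1032\right) = 2726 + \left(\left(-10 + \frac{\left(-24 + \frac{1}{7}\right)^{2}}{7}\right) + 1032\right) = 2726 + \left(\left(-10 + \frac{\left(- \frac{167}{7}\right)^{2}}{7}\right) + 1032\right) = 2726 + \left(\left(-10 + \frac{1}{7} \cdot \frac{27889}{49}\right) + 1032\right) = 2726 + \left(\left(-10 + \frac{27889}{343}\right) + 1032\right) = 2726 + \left(\frac{24459}{343} + 1032\right) = 2726 + \frac{378435}{343} = \frac{1313453}{343}$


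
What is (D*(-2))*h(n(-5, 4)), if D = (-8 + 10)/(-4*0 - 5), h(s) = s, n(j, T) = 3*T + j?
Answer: 28/5 ≈ 5.6000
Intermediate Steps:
n(j, T) = j + 3*T
D = -⅖ (D = 2/(0 - 5) = 2/(-5) = 2*(-⅕) = -⅖ ≈ -0.40000)
(D*(-2))*h(n(-5, 4)) = (-⅖*(-2))*(-5 + 3*4) = 4*(-5 + 12)/5 = (⅘)*7 = 28/5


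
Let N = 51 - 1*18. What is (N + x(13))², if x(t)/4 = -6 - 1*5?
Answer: 121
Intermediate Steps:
x(t) = -44 (x(t) = 4*(-6 - 1*5) = 4*(-6 - 5) = 4*(-11) = -44)
N = 33 (N = 51 - 18 = 33)
(N + x(13))² = (33 - 44)² = (-11)² = 121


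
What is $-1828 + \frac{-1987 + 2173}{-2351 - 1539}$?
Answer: $- \frac{3555553}{1945} \approx -1828.0$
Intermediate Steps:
$-1828 + \frac{-1987 + 2173}{-2351 - 1539} = -1828 + \frac{186}{-2351 - 1539} = -1828 + \frac{186}{-3890} = -1828 + 186 \left(- \frac{1}{3890}\right) = -1828 - \frac{93}{1945} = - \frac{3555553}{1945}$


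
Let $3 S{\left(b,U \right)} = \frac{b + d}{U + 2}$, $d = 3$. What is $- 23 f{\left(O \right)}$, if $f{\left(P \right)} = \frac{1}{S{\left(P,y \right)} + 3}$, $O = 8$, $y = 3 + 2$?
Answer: $- \frac{483}{74} \approx -6.527$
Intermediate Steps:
$y = 5$
$S{\left(b,U \right)} = \frac{3 + b}{3 \left(2 + U\right)}$ ($S{\left(b,U \right)} = \frac{\left(b + 3\right) \frac{1}{U + 2}}{3} = \frac{\left(3 + b\right) \frac{1}{2 + U}}{3} = \frac{\frac{1}{2 + U} \left(3 + b\right)}{3} = \frac{3 + b}{3 \left(2 + U\right)}$)
$f{\left(P \right)} = \frac{1}{\frac{22}{7} + \frac{P}{21}}$ ($f{\left(P \right)} = \frac{1}{\frac{3 + P}{3 \left(2 + 5\right)} + 3} = \frac{1}{\frac{3 + P}{3 \cdot 7} + 3} = \frac{1}{\frac{1}{3} \cdot \frac{1}{7} \left(3 + P\right) + 3} = \frac{1}{\left(\frac{1}{7} + \frac{P}{21}\right) + 3} = \frac{1}{\frac{22}{7} + \frac{P}{21}}$)
$- 23 f{\left(O \right)} = - 23 \frac{21}{66 + 8} = - 23 \cdot \frac{21}{74} = - 23 \cdot 21 \cdot \frac{1}{74} = \left(-23\right) \frac{21}{74} = - \frac{483}{74}$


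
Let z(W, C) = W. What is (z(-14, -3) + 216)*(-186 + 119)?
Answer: -13534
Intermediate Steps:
(z(-14, -3) + 216)*(-186 + 119) = (-14 + 216)*(-186 + 119) = 202*(-67) = -13534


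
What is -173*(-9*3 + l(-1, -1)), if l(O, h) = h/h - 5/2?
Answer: 9861/2 ≈ 4930.5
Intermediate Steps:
l(O, h) = -3/2 (l(O, h) = 1 - 5*½ = 1 - 5/2 = -3/2)
-173*(-9*3 + l(-1, -1)) = -173*(-9*3 - 3/2) = -173*(-27 - 3/2) = -173*(-57/2) = 9861/2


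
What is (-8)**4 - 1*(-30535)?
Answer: 34631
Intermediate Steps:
(-8)**4 - 1*(-30535) = 4096 + 30535 = 34631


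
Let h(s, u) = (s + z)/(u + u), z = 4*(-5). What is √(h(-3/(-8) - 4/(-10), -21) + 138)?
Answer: √24423945/420 ≈ 11.767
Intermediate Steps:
z = -20
h(s, u) = (-20 + s)/(2*u) (h(s, u) = (s - 20)/(u + u) = (-20 + s)/((2*u)) = (-20 + s)*(1/(2*u)) = (-20 + s)/(2*u))
√(h(-3/(-8) - 4/(-10), -21) + 138) = √((½)*(-20 + (-3/(-8) - 4/(-10)))/(-21) + 138) = √((½)*(-1/21)*(-20 + (-3*(-⅛) - 4*(-⅒))) + 138) = √((½)*(-1/21)*(-20 + (3/8 + ⅖)) + 138) = √((½)*(-1/21)*(-20 + 31/40) + 138) = √((½)*(-1/21)*(-769/40) + 138) = √(769/1680 + 138) = √(232609/1680) = √24423945/420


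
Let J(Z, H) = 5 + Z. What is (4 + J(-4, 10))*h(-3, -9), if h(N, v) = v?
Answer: -45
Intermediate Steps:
(4 + J(-4, 10))*h(-3, -9) = (4 + (5 - 4))*(-9) = (4 + 1)*(-9) = 5*(-9) = -45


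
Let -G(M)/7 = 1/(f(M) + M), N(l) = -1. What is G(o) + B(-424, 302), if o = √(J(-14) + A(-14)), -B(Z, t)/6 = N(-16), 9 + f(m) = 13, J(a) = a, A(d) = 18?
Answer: 29/6 ≈ 4.8333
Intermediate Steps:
f(m) = 4 (f(m) = -9 + 13 = 4)
B(Z, t) = 6 (B(Z, t) = -6*(-1) = 6)
o = 2 (o = √(-14 + 18) = √4 = 2)
G(M) = -7/(4 + M)
G(o) + B(-424, 302) = -7/(4 + 2) + 6 = -7/6 + 6 = 29/6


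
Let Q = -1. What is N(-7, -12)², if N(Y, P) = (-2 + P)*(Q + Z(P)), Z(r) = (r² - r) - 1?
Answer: 4648336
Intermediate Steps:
Z(r) = -1 + r² - r
N(Y, P) = (-2 + P)*(-2 + P² - P) (N(Y, P) = (-2 + P)*(-1 + (-1 + P² - P)) = (-2 + P)*(-2 + P² - P))
N(-7, -12)² = (4 + (-12)³ - 3*(-12)²)² = (4 - 1728 - 3*144)² = (4 - 1728 - 432)² = (-2156)² = 4648336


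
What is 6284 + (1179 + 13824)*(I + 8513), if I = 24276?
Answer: 491939651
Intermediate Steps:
6284 + (1179 + 13824)*(I + 8513) = 6284 + (1179 + 13824)*(24276 + 8513) = 6284 + 15003*32789 = 6284 + 491933367 = 491939651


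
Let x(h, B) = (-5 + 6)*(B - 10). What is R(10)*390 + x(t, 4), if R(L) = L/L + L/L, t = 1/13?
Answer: 774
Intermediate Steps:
t = 1/13 ≈ 0.076923
R(L) = 2 (R(L) = 1 + 1 = 2)
x(h, B) = -10 + B (x(h, B) = 1*(-10 + B) = -10 + B)
R(10)*390 + x(t, 4) = 2*390 + (-10 + 4) = 780 - 6 = 774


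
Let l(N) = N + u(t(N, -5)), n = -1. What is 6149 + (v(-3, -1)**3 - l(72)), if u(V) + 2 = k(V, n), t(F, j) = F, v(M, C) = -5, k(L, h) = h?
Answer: 5955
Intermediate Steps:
u(V) = -3 (u(V) = -2 - 1 = -3)
l(N) = -3 + N (l(N) = N - 3 = -3 + N)
6149 + (v(-3, -1)**3 - l(72)) = 6149 + ((-5)**3 - (-3 + 72)) = 6149 + (-125 - 1*69) = 6149 + (-125 - 69) = 6149 - 194 = 5955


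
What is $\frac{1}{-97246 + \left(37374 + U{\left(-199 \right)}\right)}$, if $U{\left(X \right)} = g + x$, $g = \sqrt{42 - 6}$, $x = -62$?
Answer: $- \frac{1}{59928} \approx -1.6687 \cdot 10^{-5}$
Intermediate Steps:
$g = 6$ ($g = \sqrt{36} = 6$)
$U{\left(X \right)} = -56$ ($U{\left(X \right)} = 6 - 62 = -56$)
$\frac{1}{-97246 + \left(37374 + U{\left(-199 \right)}\right)} = \frac{1}{-97246 + \left(37374 - 56\right)} = \frac{1}{-97246 + 37318} = \frac{1}{-59928} = - \frac{1}{59928}$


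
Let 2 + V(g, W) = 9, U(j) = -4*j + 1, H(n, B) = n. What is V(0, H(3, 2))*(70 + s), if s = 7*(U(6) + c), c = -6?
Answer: -931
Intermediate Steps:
U(j) = 1 - 4*j
V(g, W) = 7 (V(g, W) = -2 + 9 = 7)
s = -203 (s = 7*((1 - 4*6) - 6) = 7*((1 - 24) - 6) = 7*(-23 - 6) = 7*(-29) = -203)
V(0, H(3, 2))*(70 + s) = 7*(70 - 203) = 7*(-133) = -931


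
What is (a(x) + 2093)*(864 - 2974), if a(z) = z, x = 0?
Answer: -4416230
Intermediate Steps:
(a(x) + 2093)*(864 - 2974) = (0 + 2093)*(864 - 2974) = 2093*(-2110) = -4416230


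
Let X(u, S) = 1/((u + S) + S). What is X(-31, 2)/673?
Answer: -1/18171 ≈ -5.5033e-5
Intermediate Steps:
X(u, S) = 1/(u + 2*S) (X(u, S) = 1/((S + u) + S) = 1/(u + 2*S))
X(-31, 2)/673 = 1/((-31 + 2*2)*673) = (1/673)/(-31 + 4) = (1/673)/(-27) = -1/27*1/673 = -1/18171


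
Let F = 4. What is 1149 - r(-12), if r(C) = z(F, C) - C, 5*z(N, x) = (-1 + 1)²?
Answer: 1137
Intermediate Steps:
z(N, x) = 0 (z(N, x) = (-1 + 1)²/5 = (⅕)*0² = (⅕)*0 = 0)
r(C) = -C (r(C) = 0 - C = -C)
1149 - r(-12) = 1149 - (-1)*(-12) = 1149 - 1*12 = 1149 - 12 = 1137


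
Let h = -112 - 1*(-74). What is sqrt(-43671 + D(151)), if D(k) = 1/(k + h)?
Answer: I*sqrt(557634886)/113 ≈ 208.98*I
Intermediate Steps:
h = -38 (h = -112 + 74 = -38)
D(k) = 1/(-38 + k) (D(k) = 1/(k - 38) = 1/(-38 + k))
sqrt(-43671 + D(151)) = sqrt(-43671 + 1/(-38 + 151)) = sqrt(-43671 + 1/113) = sqrt(-4934822/113) = I*sqrt(557634886)/113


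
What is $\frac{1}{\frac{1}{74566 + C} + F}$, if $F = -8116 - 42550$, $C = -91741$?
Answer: $- \frac{17175}{870188551} \approx -1.9737 \cdot 10^{-5}$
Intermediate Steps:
$F = -50666$ ($F = -8116 - 42550 = -50666$)
$\frac{1}{\frac{1}{74566 + C} + F} = \frac{1}{\frac{1}{74566 - 91741} - 50666} = \frac{1}{\frac{1}{-17175} - 50666} = \frac{1}{- \frac{1}{17175} - 50666} = \frac{1}{- \frac{870188551}{17175}} = - \frac{17175}{870188551}$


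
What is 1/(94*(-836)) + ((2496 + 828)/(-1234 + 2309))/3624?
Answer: 10721559/12756147800 ≈ 0.00084050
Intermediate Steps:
1/(94*(-836)) + ((2496 + 828)/(-1234 + 2309))/3624 = (1/94)*(-1/836) + (3324/1075)*(1/3624) = -1/78584 + (3324*(1/1075))*(1/3624) = -1/78584 + (3324/1075)*(1/3624) = -1/78584 + 277/324650 = 10721559/12756147800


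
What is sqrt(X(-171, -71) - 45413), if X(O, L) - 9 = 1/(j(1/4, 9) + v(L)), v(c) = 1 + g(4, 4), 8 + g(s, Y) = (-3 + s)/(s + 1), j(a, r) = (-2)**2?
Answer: 3*I*sqrt(988806)/14 ≈ 213.08*I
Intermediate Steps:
j(a, r) = 4
g(s, Y) = -8 + (-3 + s)/(1 + s) (g(s, Y) = -8 + (-3 + s)/(s + 1) = -8 + (-3 + s)/(1 + s))
v(c) = -34/5 (v(c) = 1 + (-11 - 7*4)/(1 + 4) = 1 + (-11 - 28)/5 = 1 + (1/5)*(-39) = 1 - 39/5 = -34/5)
X(O, L) = 121/14 (X(O, L) = 9 + 1/(4 - 34/5) = 9 + 1/(-14/5) = 9 - 5/14 = 121/14)
sqrt(X(-171, -71) - 45413) = sqrt(121/14 - 45413) = sqrt(-635661/14) = 3*I*sqrt(988806)/14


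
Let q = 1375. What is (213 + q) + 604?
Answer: 2192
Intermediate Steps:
(213 + q) + 604 = (213 + 1375) + 604 = 1588 + 604 = 2192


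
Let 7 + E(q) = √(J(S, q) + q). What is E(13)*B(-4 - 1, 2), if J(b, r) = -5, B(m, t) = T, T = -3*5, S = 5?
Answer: 105 - 30*√2 ≈ 62.574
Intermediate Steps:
T = -15
B(m, t) = -15
E(q) = -7 + √(-5 + q)
E(13)*B(-4 - 1, 2) = (-7 + √(-5 + 13))*(-15) = (-7 + √8)*(-15) = (-7 + 2*√2)*(-15) = 105 - 30*√2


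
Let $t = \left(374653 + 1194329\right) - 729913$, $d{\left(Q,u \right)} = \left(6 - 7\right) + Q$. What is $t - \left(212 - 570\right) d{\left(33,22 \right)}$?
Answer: $850525$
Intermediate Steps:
$d{\left(Q,u \right)} = -1 + Q$
$t = 839069$ ($t = 1568982 - 729913 = 839069$)
$t - \left(212 - 570\right) d{\left(33,22 \right)} = 839069 - \left(212 - 570\right) \left(-1 + 33\right) = 839069 - \left(-358\right) 32 = 839069 - -11456 = 839069 + 11456 = 850525$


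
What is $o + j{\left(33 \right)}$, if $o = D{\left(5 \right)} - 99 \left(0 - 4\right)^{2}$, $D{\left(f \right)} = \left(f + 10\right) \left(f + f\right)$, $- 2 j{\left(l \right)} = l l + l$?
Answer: $-1995$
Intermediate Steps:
$j{\left(l \right)} = - \frac{l}{2} - \frac{l^{2}}{2}$ ($j{\left(l \right)} = - \frac{l l + l}{2} = - \frac{l^{2} + l}{2} = - \frac{l + l^{2}}{2} = - \frac{l}{2} - \frac{l^{2}}{2}$)
$D{\left(f \right)} = 2 f \left(10 + f\right)$ ($D{\left(f \right)} = \left(10 + f\right) 2 f = 2 f \left(10 + f\right)$)
$o = -1434$ ($o = 2 \cdot 5 \left(10 + 5\right) - 99 \left(0 - 4\right)^{2} = 2 \cdot 5 \cdot 15 - 99 \left(-4\right)^{2} = 150 - 1584 = -1434$)
$o + j{\left(33 \right)} = -1434 - \frac{33 \left(1 + 33\right)}{2} = -1434 - \frac{33}{2} \cdot 34 = -1434 - 561 = -1995$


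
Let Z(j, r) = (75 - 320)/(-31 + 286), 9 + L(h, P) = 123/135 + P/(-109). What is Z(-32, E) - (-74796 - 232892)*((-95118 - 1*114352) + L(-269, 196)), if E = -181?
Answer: -5374534103856931/83385 ≈ -6.4454e+10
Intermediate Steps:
L(h, P) = -364/45 - P/109 (L(h, P) = -9 + (123/135 + P/(-109)) = -9 + (123*(1/135) + P*(-1/109)) = -9 + (41/45 - P/109) = -364/45 - P/109)
Z(j, r) = -49/51 (Z(j, r) = -245/255 = -245*1/255 = -49/51)
Z(-32, E) - (-74796 - 232892)*((-95118 - 1*114352) + L(-269, 196)) = -49/51 - (-74796 - 232892)*((-95118 - 1*114352) + (-364/45 - 1/109*196)) = -49/51 - (-307688)*((-95118 - 114352) + (-364/45 - 196/109)) = -49/51 - (-307688)*(-209470 - 48496/4905) = -49/51 - (-307688)*(-1027498846)/4905 = -49/51 - 1*316149064928048/4905 = -49/51 - 316149064928048/4905 = -5374534103856931/83385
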